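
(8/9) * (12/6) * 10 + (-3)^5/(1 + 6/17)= -33499/207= -161.83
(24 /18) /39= 4 /117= 0.03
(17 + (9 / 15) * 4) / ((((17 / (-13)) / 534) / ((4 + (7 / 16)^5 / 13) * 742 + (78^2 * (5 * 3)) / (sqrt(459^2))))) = -9505927411088967 / 378798080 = -25094972.53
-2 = -2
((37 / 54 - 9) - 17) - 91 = -6281 / 54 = -116.31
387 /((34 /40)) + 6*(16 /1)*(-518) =-837636 /17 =-49272.71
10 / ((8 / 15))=75 / 4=18.75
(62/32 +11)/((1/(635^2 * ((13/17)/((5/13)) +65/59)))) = 32335338555/2006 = 16119311.34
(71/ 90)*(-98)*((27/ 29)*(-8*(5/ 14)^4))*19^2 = 9611625/ 2842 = 3381.99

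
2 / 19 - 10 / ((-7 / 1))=204 / 133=1.53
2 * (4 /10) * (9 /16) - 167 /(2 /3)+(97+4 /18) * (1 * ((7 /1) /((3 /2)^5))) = -7017187 /43740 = -160.43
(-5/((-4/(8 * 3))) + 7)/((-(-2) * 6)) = 37/12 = 3.08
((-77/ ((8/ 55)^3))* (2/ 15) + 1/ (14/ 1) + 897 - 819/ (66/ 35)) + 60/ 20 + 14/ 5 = -847895551/ 295680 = -2867.61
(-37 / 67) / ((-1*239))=37 / 16013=0.00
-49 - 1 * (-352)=303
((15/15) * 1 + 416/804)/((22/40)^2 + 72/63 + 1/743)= 634522000/604953921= 1.05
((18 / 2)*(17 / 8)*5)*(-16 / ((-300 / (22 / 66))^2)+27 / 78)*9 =7745183 / 26000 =297.89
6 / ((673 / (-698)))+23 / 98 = -394945 / 65954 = -5.99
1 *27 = 27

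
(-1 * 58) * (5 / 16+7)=-3393 / 8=-424.12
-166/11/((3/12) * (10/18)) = -5976/55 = -108.65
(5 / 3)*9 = 15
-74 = -74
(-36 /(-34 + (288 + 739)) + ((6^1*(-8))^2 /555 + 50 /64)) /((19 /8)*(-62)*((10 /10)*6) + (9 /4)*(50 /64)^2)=-1228094848 /221253750885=-0.01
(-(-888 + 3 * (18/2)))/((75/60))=3444/5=688.80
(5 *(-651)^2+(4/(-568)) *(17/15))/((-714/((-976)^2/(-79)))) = 1074858331865152/30036195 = 35785435.93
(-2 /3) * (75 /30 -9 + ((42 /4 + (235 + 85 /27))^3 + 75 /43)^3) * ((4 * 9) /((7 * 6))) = -2076008660752559696967.65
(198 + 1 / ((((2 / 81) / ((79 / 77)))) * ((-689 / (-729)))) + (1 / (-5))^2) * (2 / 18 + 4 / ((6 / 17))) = 66121115843 / 23873850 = 2769.60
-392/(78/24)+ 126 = 70/13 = 5.38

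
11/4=2.75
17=17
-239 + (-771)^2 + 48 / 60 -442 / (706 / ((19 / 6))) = 6292586657 / 10590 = 594200.82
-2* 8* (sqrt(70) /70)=-8* sqrt(70) /35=-1.91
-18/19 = -0.95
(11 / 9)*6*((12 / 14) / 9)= 44 / 63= 0.70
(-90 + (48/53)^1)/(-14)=2361/371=6.36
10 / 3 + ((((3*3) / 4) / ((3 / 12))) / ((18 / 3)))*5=65 / 6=10.83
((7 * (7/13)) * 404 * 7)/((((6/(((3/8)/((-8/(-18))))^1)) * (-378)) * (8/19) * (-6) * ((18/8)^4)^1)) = 0.06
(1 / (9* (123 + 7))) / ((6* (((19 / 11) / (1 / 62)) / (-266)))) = -77 / 217620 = -0.00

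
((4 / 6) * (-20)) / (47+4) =-40 / 153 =-0.26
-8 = -8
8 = 8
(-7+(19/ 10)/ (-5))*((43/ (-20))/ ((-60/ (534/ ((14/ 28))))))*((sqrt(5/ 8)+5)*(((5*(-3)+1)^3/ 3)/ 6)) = 53819101*sqrt(10)/ 5000+53819101/ 250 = 249314.59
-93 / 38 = -2.45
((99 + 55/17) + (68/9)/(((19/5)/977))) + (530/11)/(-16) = 522324349/255816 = 2041.80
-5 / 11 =-0.45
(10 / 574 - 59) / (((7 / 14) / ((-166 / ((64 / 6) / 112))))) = 8430144 / 41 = 205613.27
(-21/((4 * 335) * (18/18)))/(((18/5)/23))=-161/1608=-0.10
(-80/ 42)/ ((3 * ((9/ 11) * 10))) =-44/ 567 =-0.08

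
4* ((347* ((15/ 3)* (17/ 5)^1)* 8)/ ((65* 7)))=188768/ 455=414.87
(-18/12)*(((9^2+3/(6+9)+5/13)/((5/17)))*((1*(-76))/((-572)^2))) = 5138607/53167400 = 0.10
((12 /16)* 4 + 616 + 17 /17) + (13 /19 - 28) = 11261 /19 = 592.68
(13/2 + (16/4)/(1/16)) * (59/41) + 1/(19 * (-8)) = 632203/6232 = 101.44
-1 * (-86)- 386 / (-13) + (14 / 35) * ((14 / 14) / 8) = 30093 / 260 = 115.74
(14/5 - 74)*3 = -1068/5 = -213.60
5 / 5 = 1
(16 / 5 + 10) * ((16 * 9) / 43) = 9504 / 215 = 44.20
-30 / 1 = -30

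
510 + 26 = 536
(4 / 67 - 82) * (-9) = 49410 / 67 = 737.46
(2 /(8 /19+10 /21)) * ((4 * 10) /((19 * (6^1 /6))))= 840 /179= 4.69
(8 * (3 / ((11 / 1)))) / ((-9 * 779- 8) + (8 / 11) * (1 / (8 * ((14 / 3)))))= -336 / 1080923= -0.00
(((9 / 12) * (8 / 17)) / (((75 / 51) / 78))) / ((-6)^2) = 13 / 25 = 0.52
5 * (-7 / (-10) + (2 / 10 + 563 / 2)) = 1412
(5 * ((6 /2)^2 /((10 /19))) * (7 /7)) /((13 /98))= 8379 /13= 644.54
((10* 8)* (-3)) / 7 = -240 / 7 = -34.29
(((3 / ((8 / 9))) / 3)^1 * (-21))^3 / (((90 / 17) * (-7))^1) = 1821771 / 5120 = 355.81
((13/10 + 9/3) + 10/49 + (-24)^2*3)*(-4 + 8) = 1697854/245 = 6930.02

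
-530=-530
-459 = -459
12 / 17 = 0.71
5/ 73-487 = -35546/ 73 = -486.93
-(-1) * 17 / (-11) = -17 / 11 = -1.55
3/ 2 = 1.50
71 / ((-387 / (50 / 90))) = -355 / 3483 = -0.10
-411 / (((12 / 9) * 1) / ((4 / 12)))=-411 / 4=-102.75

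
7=7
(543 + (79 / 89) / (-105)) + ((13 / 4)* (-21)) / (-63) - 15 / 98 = 47440861 / 87220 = 543.92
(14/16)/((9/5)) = 35/72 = 0.49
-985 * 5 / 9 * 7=-34475 / 9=-3830.56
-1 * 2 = -2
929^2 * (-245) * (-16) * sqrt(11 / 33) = 3383120720 * sqrt(3) / 3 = 1953245658.39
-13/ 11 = -1.18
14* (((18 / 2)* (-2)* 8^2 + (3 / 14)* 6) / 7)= -16110 / 7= -2301.43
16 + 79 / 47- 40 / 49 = 16.86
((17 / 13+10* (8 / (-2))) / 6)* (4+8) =-1006 / 13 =-77.38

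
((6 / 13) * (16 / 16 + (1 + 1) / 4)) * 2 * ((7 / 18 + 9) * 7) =91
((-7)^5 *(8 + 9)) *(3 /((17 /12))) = -605052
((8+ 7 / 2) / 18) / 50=23 / 1800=0.01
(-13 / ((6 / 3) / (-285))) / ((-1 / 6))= -11115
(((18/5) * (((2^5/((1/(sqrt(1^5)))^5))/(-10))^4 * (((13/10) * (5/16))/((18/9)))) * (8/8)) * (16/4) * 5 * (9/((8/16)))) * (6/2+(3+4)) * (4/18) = 7667712/125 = 61341.70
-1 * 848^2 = -719104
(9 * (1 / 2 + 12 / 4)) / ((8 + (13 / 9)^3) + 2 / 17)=780759 / 275902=2.83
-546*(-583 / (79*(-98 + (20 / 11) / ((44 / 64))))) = -6419413 / 151917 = -42.26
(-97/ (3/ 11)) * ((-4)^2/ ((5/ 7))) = -119504/ 15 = -7966.93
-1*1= -1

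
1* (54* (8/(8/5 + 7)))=2160/43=50.23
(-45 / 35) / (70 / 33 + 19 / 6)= -594 / 2443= -0.24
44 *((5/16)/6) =55/24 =2.29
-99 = -99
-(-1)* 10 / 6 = 5 / 3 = 1.67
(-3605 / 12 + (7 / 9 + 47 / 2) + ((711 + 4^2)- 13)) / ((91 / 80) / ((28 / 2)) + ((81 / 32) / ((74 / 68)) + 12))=23329240 / 767619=30.39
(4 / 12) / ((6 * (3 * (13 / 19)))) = 19 / 702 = 0.03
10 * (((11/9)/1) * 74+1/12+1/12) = 906.11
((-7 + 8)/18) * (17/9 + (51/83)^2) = 70261/558009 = 0.13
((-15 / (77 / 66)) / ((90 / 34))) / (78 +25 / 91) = -26 / 419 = -0.06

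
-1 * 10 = -10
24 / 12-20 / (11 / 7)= -10.73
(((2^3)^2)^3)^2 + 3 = 68719476739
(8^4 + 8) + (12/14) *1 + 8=28790/7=4112.86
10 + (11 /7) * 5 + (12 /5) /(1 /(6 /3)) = 22.66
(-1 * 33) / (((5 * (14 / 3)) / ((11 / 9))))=-121 / 70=-1.73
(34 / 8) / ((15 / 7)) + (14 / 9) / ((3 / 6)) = 917 / 180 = 5.09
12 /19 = 0.63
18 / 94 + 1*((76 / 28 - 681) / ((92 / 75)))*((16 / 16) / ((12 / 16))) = -5577451 / 7567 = -737.08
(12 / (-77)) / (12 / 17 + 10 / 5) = -102 / 1771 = -0.06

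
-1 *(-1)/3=0.33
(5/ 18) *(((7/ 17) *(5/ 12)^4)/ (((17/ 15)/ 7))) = 765625/ 35956224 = 0.02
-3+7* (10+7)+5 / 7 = 817 / 7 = 116.71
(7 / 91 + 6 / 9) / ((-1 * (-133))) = 29 / 5187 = 0.01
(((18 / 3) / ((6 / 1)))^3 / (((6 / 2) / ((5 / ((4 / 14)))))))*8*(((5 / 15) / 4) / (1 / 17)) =595 / 9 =66.11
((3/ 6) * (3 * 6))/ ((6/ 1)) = 3/ 2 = 1.50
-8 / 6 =-4 / 3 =-1.33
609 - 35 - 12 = 562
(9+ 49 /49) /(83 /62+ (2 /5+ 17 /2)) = 1550 /1587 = 0.98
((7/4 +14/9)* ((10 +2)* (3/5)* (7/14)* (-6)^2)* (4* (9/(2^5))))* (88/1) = 212058/5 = 42411.60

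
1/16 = 0.06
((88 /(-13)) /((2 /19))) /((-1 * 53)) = 836 /689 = 1.21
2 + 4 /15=34 /15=2.27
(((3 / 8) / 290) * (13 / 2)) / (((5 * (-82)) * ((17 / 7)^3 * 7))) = -1911 / 9346491200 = -0.00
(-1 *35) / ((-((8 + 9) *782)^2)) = 35 / 176730436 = 0.00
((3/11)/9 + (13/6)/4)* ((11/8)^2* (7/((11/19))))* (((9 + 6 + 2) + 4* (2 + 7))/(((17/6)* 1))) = 1064399/4352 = 244.58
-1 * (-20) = 20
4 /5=0.80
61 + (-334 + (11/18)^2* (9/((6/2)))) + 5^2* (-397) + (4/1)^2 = -1099535/108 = -10180.88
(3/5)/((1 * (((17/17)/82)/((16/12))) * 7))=328/35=9.37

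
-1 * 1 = -1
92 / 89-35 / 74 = 3693 / 6586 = 0.56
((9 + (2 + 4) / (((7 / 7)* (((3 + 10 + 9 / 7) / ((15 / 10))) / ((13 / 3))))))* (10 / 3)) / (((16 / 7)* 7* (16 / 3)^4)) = 31671 / 10485760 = 0.00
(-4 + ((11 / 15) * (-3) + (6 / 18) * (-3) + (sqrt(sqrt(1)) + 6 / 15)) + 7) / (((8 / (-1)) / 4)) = -3 / 5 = -0.60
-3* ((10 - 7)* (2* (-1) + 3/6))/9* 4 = 6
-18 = -18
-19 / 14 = -1.36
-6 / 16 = -3 / 8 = -0.38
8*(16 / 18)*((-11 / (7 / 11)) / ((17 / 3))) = -7744 / 357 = -21.69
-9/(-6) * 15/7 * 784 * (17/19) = 42840/19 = 2254.74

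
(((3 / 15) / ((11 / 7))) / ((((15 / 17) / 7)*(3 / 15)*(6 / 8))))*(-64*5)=-213248 / 99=-2154.02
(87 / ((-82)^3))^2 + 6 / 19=1824040172355 / 5776126757056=0.32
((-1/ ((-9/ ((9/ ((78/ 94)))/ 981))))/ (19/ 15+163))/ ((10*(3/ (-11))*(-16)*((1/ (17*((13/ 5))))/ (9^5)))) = 1747413/ 3906560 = 0.45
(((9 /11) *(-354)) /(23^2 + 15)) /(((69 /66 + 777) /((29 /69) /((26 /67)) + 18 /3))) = -6747417 /1392091376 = -0.00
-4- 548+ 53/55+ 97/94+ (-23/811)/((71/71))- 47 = -2503280953/4192870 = -597.03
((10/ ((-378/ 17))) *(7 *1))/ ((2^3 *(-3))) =85/ 648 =0.13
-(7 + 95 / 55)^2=-9216 / 121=-76.17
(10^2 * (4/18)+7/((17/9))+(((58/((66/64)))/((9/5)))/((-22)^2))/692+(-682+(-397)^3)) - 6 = -6613219836457714/105690717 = -62571435.07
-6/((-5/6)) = 36/5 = 7.20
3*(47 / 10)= 141 / 10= 14.10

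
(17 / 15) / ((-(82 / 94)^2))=-37553 / 25215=-1.49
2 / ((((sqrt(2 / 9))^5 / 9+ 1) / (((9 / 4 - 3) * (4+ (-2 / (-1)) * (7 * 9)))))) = -194.50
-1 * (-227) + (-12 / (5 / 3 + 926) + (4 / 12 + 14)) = 2014784 / 8349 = 241.32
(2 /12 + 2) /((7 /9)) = 39 /14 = 2.79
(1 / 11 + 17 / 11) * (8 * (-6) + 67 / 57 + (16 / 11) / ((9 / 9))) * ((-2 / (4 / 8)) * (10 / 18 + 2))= 5234248 / 6897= 758.92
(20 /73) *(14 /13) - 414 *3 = -1178378 /949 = -1241.70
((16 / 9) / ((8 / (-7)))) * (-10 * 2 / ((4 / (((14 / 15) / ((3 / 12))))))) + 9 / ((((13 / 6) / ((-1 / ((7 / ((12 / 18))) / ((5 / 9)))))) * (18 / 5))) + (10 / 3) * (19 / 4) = 220193 / 4914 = 44.81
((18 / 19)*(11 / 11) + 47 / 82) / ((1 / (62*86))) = 6315754 / 779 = 8107.51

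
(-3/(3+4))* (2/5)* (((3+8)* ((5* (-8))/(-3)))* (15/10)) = -264/7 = -37.71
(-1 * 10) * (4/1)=-40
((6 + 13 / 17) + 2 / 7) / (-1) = -839 / 119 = -7.05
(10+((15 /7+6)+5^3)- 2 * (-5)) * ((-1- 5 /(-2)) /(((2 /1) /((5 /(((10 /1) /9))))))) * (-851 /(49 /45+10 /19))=-2632474890 /9667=-272315.60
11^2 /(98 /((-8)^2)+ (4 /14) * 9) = 27104 /919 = 29.49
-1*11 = -11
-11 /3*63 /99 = -7 /3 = -2.33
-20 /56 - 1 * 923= -12927 /14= -923.36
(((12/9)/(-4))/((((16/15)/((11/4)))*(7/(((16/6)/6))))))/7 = -55/7056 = -0.01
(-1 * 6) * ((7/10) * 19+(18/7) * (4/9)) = -3033/35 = -86.66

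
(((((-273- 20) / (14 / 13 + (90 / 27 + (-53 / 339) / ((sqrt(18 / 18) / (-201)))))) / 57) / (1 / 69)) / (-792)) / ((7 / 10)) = 9899591 / 554506260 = 0.02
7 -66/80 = 247/40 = 6.18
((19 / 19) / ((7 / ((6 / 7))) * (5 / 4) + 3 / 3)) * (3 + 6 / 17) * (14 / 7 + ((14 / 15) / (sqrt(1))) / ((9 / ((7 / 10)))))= 212648 / 342975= 0.62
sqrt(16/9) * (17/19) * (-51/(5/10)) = -2312/19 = -121.68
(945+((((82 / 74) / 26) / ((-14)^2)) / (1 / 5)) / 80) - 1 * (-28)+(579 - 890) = 662.00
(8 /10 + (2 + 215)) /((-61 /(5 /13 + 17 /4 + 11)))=-55.82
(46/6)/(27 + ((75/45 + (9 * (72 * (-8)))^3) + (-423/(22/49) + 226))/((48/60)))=-2024/45973643164967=-0.00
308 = 308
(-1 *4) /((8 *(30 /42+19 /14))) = -7 /29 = -0.24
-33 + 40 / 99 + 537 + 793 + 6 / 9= 128509 / 99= 1298.07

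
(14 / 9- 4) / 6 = -11 / 27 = -0.41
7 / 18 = 0.39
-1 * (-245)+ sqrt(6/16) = sqrt(6)/4+ 245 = 245.61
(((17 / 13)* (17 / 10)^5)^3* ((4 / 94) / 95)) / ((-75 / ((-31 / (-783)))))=-435955618014099474721279 / 288034526812500000000000000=-0.00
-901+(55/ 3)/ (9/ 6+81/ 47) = -813839/ 909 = -895.31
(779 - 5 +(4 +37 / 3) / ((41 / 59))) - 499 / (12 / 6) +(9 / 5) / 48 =548.04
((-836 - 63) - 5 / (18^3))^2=27488765878729 / 34012224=808202.54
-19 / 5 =-3.80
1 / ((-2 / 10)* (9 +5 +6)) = -1 / 4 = -0.25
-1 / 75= -0.01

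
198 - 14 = 184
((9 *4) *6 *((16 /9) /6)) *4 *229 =58624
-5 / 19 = -0.26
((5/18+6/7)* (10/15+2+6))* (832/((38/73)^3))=75210990712/1296351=58017.46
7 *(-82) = -574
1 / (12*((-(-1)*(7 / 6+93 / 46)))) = 23 / 880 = 0.03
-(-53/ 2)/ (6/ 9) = 39.75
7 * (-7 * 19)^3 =-16468459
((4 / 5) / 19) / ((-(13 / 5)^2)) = -20 / 3211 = -0.01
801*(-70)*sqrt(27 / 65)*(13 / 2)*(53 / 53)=-16821*sqrt(195)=-234892.48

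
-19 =-19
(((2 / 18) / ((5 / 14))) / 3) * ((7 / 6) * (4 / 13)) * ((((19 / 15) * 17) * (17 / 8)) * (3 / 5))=269059 / 263250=1.02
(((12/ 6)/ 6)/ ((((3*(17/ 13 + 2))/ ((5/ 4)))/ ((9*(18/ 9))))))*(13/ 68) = 845/ 5848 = 0.14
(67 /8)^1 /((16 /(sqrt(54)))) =201* sqrt(6) /128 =3.85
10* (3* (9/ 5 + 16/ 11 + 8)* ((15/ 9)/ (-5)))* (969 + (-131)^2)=-22444940/ 11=-2040449.09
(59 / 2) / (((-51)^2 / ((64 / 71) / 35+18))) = 1321423 / 6463485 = 0.20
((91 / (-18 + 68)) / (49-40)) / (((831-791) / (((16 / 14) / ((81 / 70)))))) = 91 / 18225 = 0.00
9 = 9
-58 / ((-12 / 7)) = 203 / 6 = 33.83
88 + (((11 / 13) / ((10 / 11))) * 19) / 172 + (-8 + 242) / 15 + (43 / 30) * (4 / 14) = 48886991 / 469560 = 104.11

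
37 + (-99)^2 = 9838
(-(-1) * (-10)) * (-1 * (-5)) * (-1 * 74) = 3700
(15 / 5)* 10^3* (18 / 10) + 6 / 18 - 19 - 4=5377.33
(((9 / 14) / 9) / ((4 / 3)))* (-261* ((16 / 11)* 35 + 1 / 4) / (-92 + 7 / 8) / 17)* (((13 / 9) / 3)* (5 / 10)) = 848627 / 7634088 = 0.11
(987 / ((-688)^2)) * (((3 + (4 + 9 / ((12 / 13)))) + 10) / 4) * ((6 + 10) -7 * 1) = 950481 / 7573504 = 0.13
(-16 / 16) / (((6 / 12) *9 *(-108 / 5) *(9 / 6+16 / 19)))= 95 / 21627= 0.00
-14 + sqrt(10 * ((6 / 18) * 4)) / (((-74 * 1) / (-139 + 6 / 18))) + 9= -5 + 416 * sqrt(30) / 333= 1.84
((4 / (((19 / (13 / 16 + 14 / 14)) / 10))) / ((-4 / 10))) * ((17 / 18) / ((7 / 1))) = -12325 / 9576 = -1.29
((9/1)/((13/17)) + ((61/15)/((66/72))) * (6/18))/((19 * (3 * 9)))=28417/1100385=0.03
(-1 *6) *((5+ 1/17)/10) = -258/85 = -3.04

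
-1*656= -656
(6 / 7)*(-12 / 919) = -72 / 6433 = -0.01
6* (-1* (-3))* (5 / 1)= 90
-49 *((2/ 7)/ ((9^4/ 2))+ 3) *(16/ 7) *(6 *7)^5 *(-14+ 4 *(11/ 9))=97224552750080/ 243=400101040123.79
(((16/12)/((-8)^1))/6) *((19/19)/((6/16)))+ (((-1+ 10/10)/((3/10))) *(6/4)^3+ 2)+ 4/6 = 70/27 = 2.59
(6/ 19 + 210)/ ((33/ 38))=2664/ 11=242.18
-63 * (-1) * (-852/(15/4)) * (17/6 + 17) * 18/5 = -25549776/25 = -1021991.04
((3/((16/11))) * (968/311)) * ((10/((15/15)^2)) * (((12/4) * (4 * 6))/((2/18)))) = 41599.10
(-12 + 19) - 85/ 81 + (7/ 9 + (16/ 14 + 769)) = 440486/ 567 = 776.87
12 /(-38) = -6 /19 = -0.32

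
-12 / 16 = -3 / 4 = -0.75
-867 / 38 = -22.82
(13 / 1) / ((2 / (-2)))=-13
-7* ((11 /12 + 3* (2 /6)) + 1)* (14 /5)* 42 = -2401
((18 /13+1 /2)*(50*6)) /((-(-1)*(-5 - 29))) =-3675 /221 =-16.63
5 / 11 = 0.45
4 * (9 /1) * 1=36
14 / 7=2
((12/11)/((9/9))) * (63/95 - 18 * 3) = -58.19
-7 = -7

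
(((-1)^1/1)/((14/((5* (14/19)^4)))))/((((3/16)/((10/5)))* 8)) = -54880/390963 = -0.14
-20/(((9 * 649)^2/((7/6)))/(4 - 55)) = 1190/34117281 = 0.00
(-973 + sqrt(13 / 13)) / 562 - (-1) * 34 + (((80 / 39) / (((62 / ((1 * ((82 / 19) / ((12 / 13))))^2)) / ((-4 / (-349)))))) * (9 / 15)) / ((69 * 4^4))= 703797008356757 / 21809324837088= 32.27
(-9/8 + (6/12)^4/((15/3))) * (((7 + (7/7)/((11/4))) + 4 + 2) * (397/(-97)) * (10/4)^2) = 25969755/68288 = 380.30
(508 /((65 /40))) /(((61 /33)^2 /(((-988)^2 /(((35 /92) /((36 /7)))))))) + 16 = 1100632796639696 /911645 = 1207304155.28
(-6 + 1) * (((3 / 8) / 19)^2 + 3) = -346605 / 23104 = -15.00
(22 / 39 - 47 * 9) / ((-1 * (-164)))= -16475 / 6396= -2.58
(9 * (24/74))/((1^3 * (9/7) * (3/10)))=280/37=7.57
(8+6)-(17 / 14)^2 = 2455 / 196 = 12.53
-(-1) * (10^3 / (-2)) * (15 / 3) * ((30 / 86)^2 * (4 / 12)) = -187500 / 1849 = -101.41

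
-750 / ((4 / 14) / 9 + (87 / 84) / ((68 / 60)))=-3213000 / 4051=-793.14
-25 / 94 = -0.27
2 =2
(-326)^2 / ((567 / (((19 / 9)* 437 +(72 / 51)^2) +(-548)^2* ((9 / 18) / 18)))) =853811287780 / 491589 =1736839.69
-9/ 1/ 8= -9/ 8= -1.12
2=2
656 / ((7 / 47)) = 30832 / 7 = 4404.57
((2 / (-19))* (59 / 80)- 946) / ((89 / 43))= -30917817 / 67640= -457.09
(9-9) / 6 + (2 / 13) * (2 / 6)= 2 / 39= 0.05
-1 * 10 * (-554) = 5540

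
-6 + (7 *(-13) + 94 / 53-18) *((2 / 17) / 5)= -38396 / 4505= -8.52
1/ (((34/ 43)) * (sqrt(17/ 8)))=43 * sqrt(34)/ 289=0.87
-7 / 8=-0.88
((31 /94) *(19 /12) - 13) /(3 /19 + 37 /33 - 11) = 588335 /458344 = 1.28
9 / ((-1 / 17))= -153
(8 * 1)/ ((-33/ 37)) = -296/ 33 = -8.97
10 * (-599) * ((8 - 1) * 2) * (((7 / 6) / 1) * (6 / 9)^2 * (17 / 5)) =-3991736 / 27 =-147842.07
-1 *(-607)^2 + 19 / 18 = -6632063 / 18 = -368447.94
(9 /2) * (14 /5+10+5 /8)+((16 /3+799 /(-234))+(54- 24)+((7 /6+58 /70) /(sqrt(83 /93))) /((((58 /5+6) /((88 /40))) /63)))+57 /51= 1257 * sqrt(7719) /6640+14869597 /159120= 110.08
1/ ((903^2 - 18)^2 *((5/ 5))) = 1/ 664862482881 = 0.00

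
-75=-75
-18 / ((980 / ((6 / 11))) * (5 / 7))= -27 / 1925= -0.01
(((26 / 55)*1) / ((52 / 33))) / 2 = 3 / 20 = 0.15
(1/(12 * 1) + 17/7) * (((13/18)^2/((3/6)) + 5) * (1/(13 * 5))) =206569/884520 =0.23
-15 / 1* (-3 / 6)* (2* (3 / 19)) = 2.37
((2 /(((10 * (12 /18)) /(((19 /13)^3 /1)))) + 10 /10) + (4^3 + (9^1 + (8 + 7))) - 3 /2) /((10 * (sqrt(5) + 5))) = 242869 /109850 - 242869 * sqrt(5) /549250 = 1.22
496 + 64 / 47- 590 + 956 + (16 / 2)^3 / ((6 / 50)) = 723334 / 141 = 5130.03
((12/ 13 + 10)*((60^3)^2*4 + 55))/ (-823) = -26500608007810/ 10699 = -2476923825.39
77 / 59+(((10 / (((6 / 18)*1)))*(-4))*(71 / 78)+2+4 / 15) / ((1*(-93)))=2627017 / 1069965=2.46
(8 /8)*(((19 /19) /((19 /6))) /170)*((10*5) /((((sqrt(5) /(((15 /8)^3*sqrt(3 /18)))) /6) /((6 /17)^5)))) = 2460375*sqrt(30) /3668910488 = 0.00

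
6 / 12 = 1 / 2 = 0.50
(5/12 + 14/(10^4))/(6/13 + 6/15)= 81523/168000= 0.49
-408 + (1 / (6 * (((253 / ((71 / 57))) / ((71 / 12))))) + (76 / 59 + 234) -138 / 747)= -879087780719 / 5084613864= -172.89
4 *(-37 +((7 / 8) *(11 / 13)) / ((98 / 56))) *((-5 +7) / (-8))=951 / 26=36.58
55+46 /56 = 1563 /28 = 55.82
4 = 4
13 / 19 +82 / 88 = 1351 / 836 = 1.62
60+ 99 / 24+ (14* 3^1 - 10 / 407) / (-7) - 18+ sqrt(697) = 66.53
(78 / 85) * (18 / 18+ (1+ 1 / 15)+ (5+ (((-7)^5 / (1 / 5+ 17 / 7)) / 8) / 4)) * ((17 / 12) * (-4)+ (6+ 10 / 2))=-6508879 / 6900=-943.32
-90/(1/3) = -270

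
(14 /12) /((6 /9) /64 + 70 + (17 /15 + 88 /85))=9520 /588981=0.02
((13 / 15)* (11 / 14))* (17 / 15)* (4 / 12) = 2431 / 9450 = 0.26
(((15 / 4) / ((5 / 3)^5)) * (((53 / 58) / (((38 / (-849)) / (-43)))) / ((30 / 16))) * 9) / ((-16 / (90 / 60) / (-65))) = 165030952203 / 22040000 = 7487.79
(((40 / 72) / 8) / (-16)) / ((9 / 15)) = -25 / 3456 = -0.01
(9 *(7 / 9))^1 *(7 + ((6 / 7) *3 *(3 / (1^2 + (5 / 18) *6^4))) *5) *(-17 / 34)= -17959 / 722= -24.87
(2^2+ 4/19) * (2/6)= 80/57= 1.40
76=76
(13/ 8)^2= 169/ 64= 2.64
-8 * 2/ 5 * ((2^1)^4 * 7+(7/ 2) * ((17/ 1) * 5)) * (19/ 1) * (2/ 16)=-15561/ 5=-3112.20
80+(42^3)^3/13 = 406671383850512/13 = 31282414142347.08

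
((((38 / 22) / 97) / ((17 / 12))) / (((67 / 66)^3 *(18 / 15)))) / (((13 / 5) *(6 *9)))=459800 / 6447456431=0.00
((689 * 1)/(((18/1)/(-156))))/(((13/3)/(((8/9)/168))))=-7.29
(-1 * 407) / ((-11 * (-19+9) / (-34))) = 629 / 5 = 125.80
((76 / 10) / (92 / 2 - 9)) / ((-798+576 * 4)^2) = 19 / 209793330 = 0.00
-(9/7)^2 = -81/49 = -1.65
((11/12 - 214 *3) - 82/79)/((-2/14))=4261117/948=4494.85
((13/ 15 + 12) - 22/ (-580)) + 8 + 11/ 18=28078/ 1305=21.52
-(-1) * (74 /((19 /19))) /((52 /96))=1776 /13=136.62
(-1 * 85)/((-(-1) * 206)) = -85/206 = -0.41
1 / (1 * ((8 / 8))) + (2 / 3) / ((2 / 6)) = 3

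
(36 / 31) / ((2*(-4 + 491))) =18 / 15097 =0.00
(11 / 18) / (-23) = -11 / 414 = -0.03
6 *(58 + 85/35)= 2538/7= 362.57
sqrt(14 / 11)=sqrt(154) / 11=1.13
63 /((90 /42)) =147 /5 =29.40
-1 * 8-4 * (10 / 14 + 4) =-188 / 7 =-26.86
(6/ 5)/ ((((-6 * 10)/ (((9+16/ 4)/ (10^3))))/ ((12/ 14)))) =-39/ 175000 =-0.00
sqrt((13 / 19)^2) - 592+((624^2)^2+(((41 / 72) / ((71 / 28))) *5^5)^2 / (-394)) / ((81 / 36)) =1853744526722569883639 / 27510219054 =67383851909.13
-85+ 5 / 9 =-760 / 9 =-84.44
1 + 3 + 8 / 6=16 / 3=5.33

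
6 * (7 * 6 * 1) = 252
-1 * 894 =-894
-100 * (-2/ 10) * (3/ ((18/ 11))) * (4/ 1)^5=112640/ 3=37546.67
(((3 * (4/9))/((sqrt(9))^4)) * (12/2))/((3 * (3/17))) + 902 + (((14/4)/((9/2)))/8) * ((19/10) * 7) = 52690931/58320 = 903.48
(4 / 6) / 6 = 1 / 9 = 0.11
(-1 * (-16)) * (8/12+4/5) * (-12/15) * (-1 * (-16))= -22528/75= -300.37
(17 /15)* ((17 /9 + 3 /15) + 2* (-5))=-6052 /675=-8.97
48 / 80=3 / 5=0.60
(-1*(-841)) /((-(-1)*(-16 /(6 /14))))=-2523 /112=-22.53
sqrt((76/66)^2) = 1.15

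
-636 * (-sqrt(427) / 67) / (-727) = -636 * sqrt(427) / 48709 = -0.27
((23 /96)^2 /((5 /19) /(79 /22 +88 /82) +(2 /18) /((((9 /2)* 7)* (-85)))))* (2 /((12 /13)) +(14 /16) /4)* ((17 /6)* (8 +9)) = 237866912679445 /2033484562432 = 116.98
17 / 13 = 1.31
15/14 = 1.07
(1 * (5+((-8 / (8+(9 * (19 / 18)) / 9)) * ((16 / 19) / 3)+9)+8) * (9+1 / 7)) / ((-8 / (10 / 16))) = -336830 / 21679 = -15.54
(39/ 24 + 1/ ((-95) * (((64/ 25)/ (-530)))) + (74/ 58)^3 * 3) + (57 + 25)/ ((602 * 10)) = 10.05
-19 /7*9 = -171 /7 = -24.43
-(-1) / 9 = 1 / 9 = 0.11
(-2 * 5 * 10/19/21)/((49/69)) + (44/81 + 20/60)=276407/527877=0.52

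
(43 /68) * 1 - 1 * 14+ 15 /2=-399 /68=-5.87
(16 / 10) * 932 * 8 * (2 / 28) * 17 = 507008 / 35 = 14485.94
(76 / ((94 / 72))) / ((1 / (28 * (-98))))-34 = -7509182 / 47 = -159769.83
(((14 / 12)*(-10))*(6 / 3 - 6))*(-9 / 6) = -70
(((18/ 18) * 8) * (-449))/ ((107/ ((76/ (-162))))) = 136496/ 8667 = 15.75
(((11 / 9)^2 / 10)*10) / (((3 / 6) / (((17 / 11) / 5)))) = 374 / 405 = 0.92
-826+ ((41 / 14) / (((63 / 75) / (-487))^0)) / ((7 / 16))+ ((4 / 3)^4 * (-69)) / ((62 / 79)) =-44998426 / 41013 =-1097.17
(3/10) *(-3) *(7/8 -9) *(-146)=-8541/8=-1067.62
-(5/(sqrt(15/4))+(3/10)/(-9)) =1/30 - 2 * sqrt(15)/3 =-2.55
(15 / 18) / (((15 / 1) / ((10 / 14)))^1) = 0.04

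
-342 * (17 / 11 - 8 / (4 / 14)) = 99522 / 11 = 9047.45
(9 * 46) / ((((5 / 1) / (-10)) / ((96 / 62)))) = -39744 / 31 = -1282.06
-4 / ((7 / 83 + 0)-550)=0.01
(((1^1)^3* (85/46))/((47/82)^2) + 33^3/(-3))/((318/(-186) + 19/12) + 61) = -32328462468/164360645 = -196.69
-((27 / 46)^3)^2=-387420489 / 9474296896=-0.04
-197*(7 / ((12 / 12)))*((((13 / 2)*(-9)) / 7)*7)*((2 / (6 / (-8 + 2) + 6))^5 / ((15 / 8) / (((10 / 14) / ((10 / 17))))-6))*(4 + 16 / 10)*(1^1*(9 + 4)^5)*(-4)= 2433282612354048 / 1578125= 1541882051.39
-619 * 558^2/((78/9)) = -289101474/13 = -22238574.92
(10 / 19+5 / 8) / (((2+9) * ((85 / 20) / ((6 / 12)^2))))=175 / 28424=0.01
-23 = -23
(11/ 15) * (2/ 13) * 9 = 66/ 65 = 1.02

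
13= 13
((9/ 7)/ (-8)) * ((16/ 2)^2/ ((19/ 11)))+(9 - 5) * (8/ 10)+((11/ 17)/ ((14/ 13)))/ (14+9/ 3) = -1045311/ 384370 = -2.72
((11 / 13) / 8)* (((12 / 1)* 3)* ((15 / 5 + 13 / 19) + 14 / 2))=20097 / 494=40.68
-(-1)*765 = 765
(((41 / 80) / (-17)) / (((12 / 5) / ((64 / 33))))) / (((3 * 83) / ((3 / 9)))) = -41 / 1257201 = -0.00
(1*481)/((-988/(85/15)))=-629/228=-2.76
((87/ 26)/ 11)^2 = 7569/ 81796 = 0.09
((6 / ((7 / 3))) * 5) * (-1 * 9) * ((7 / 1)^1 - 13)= 4860 / 7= 694.29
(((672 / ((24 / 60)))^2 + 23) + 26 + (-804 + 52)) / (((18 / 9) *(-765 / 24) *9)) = -11286788 / 2295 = -4917.99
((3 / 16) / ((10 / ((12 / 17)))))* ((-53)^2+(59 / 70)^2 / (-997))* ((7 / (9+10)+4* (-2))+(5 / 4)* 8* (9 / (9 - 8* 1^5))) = 38657139484923 / 12623615200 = 3062.29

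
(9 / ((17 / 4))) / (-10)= -18 / 85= -0.21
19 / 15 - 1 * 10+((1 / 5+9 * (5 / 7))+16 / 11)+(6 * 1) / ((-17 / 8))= -68207 / 19635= -3.47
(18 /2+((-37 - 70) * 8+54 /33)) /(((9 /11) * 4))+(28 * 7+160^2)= 919357 /36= 25537.69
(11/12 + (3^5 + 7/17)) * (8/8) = 49843/204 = 244.33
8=8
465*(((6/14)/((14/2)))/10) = 2.85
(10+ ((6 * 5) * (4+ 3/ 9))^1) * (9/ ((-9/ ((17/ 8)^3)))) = -171955/ 128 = -1343.40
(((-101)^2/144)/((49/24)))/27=1.29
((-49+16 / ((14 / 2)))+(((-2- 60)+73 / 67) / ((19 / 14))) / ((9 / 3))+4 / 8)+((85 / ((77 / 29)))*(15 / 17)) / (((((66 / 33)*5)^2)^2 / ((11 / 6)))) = -1308196849 / 21386400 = -61.17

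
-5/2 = -2.50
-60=-60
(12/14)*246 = 1476/7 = 210.86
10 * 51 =510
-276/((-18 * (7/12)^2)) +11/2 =4955/98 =50.56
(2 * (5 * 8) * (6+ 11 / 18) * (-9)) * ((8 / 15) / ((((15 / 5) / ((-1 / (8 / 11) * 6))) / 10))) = 209440 / 3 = 69813.33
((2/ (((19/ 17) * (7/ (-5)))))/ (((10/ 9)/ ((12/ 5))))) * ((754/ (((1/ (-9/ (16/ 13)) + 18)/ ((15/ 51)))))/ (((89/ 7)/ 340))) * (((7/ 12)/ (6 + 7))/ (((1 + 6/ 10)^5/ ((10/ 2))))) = -56779734375/ 2895208448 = -19.61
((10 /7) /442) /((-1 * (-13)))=0.00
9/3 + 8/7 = 29/7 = 4.14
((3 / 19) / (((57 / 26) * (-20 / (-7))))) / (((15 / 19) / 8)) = 364 / 1425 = 0.26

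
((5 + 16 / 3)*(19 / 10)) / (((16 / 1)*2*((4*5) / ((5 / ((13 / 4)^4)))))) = 0.00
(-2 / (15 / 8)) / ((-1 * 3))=16 / 45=0.36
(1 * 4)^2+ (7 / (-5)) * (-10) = 30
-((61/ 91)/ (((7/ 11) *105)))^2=-0.00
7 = 7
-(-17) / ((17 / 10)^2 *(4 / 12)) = 300 / 17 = 17.65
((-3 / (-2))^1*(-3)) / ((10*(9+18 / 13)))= -13 / 300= -0.04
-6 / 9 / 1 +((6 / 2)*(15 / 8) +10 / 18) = 397 / 72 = 5.51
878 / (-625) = -1.40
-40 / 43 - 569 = -24507 / 43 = -569.93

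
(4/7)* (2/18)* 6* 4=32/21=1.52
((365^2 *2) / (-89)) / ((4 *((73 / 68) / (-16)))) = 992800 / 89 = 11155.06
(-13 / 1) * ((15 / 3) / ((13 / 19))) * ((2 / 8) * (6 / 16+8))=-198.91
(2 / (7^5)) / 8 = 1 / 67228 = 0.00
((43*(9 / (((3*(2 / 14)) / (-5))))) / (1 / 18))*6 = -487620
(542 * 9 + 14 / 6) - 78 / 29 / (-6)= 424628 / 87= 4880.78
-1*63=-63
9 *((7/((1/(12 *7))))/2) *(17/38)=22491/19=1183.74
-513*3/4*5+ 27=-7587/4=-1896.75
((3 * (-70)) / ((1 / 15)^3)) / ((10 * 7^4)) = -10125 / 343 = -29.52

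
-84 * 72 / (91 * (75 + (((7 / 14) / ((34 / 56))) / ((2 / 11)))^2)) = -62424 / 89713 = -0.70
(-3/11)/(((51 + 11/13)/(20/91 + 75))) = -20535/51898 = -0.40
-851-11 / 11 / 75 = -63826 / 75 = -851.01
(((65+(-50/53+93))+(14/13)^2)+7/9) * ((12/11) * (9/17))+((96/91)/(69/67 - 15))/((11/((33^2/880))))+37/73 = 1580407130317/17118080980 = 92.32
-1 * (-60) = 60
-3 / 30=-1 / 10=-0.10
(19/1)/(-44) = -19/44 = -0.43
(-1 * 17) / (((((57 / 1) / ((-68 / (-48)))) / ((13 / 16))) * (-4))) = 3757 / 43776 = 0.09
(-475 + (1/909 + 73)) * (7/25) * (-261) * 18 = 1335233718/2525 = 528805.43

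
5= 5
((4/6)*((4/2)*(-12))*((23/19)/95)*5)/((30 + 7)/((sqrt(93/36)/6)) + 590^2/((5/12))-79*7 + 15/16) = -106010730752/86823519380454497 + 1818624*sqrt(93)/86823519380454497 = -0.00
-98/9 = -10.89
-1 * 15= -15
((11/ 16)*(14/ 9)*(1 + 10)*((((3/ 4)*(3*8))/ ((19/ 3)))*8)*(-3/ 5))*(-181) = 2759526/ 95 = 29047.64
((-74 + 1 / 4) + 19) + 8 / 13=-2815 / 52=-54.13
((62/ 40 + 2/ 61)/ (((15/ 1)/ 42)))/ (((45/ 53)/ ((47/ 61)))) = 33670847/ 8372250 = 4.02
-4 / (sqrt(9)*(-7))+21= 445 / 21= 21.19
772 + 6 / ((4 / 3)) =1553 / 2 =776.50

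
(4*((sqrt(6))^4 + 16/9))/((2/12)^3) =32640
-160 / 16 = -10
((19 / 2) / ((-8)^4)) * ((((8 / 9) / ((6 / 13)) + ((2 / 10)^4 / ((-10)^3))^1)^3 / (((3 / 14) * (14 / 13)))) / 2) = 8479025742623806137638299 / 236196000000000000000000000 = 0.04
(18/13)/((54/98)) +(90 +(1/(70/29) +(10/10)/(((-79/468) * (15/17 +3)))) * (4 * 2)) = 83.62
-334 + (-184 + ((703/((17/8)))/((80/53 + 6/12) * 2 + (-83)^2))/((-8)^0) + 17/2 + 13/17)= -3159258433/6210610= -508.69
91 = 91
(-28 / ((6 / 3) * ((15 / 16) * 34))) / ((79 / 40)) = -896 / 4029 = -0.22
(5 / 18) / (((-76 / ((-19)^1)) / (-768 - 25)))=-3965 / 72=-55.07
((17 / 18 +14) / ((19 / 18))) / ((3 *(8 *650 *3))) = 269 / 889200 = 0.00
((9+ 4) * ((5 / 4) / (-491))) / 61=-65 / 119804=-0.00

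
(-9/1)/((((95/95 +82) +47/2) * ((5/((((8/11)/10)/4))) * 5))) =-6/97625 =-0.00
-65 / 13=-5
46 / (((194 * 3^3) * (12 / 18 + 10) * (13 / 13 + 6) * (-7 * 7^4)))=-23 / 3286642464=-0.00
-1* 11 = -11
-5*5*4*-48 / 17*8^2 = 307200 / 17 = 18070.59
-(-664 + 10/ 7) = 4638/ 7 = 662.57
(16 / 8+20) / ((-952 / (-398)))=2189 / 238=9.20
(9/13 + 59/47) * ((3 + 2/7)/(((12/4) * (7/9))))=11730/4277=2.74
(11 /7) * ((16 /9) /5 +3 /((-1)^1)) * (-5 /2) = 187 /18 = 10.39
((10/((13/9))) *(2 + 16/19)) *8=157.41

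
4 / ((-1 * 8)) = -1 / 2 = -0.50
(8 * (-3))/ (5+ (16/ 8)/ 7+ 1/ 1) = -3.82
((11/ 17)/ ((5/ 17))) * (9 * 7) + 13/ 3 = 2144/ 15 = 142.93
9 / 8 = 1.12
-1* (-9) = 9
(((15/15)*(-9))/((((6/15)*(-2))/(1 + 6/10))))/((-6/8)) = -24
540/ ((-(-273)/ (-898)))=-161640/ 91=-1776.26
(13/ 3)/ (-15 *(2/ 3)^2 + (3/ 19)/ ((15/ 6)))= -1235/ 1882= -0.66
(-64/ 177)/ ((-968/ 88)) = 0.03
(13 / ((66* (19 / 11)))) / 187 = 0.00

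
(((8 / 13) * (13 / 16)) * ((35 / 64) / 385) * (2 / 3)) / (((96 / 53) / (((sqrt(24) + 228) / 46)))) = 53 * sqrt(6) / 4663296 + 1007 / 777216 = 0.00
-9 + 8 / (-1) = -17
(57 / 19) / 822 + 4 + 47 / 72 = 45931 / 9864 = 4.66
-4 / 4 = -1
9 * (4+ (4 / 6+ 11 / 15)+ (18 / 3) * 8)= 480.60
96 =96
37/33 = 1.12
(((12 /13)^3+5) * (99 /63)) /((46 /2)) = 139843 /353717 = 0.40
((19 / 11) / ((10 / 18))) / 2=1.55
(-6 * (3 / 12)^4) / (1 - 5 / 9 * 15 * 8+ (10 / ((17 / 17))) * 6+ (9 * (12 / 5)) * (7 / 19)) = -855 / 83584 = -0.01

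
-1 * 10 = -10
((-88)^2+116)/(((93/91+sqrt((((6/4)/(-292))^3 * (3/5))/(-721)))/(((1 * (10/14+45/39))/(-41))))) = -350.43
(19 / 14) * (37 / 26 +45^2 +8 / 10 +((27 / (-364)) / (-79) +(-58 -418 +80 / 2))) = 4346937591 / 2012920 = 2159.52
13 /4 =3.25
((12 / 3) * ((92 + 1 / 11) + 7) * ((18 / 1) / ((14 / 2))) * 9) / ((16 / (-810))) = -35757450 / 77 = -464382.47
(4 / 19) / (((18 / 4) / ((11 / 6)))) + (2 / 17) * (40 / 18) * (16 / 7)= 41716 / 61047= 0.68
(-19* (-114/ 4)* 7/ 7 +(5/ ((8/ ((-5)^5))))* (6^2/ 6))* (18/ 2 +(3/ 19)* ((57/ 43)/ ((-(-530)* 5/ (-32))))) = -22919219379/ 227900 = -100567.00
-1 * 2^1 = -2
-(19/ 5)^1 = -19/ 5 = -3.80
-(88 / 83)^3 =-681472 / 571787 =-1.19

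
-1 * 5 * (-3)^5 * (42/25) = 2041.20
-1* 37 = -37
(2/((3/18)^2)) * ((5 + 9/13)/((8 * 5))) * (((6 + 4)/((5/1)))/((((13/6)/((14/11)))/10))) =223776/1859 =120.37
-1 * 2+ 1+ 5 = 4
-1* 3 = -3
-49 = -49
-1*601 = -601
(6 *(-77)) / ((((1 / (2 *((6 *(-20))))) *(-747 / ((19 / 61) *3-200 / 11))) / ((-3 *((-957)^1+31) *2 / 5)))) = 14403107712 / 5063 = 2844777.35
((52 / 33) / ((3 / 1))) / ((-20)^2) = 0.00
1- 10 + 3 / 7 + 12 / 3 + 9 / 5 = -97 / 35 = -2.77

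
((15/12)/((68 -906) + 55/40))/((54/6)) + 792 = 47707694/60237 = 792.00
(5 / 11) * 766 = 3830 / 11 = 348.18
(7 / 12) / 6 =7 / 72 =0.10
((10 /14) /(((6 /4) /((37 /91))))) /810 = 37 /154791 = 0.00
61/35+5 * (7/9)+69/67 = 140593/21105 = 6.66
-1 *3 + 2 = -1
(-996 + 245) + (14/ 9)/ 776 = -2622485/ 3492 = -751.00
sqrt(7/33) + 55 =sqrt(231)/33 + 55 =55.46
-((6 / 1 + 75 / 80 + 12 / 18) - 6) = -1.60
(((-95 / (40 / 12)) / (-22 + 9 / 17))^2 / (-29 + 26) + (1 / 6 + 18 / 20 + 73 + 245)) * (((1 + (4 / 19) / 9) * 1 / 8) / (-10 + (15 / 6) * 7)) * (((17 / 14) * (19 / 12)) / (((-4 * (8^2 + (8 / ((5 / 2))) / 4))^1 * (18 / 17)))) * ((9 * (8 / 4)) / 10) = -147145193591 / 2148161679360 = -0.07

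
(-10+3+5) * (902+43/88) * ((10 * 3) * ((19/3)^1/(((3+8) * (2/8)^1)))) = -15089610/121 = -124707.52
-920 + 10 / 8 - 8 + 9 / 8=-925.62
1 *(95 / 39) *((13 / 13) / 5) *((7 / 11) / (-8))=-133 / 3432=-0.04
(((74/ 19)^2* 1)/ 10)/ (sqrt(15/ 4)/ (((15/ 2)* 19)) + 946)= 7770444/ 4845970139 - 2738* sqrt(15)/ 460367163205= 0.00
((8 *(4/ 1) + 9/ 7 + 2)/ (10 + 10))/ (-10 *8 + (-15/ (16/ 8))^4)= 988/ 1727075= 0.00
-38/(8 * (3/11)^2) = -63.86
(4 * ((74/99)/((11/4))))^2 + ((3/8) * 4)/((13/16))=46686232/15416973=3.03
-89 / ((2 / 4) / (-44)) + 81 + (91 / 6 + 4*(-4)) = 47473 / 6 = 7912.17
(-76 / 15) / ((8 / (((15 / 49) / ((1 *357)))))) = -0.00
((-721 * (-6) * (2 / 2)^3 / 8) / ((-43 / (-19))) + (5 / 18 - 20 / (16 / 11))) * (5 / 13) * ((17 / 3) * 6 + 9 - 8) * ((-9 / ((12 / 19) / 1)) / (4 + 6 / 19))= -11024606075 / 1100112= -10021.35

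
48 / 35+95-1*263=-5832 / 35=-166.63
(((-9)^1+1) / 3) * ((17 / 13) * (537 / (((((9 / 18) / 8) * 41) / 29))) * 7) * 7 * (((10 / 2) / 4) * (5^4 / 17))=-25435900000 / 533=-47722138.84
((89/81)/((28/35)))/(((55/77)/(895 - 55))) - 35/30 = 87157/54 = 1614.02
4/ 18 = 2/ 9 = 0.22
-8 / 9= -0.89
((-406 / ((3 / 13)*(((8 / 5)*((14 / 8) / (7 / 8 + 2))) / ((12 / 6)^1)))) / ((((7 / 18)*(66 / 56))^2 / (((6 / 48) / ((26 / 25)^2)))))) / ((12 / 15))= -2484.55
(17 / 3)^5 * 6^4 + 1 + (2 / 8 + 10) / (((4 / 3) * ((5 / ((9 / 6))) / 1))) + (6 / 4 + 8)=3634840067 / 480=7572583.47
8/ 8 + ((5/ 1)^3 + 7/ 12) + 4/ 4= 1531/ 12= 127.58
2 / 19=0.11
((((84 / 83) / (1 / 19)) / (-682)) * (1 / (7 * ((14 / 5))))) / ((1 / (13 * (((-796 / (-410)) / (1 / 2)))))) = -589836 / 8122961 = -0.07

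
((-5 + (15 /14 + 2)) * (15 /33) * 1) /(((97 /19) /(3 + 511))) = -659205 /7469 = -88.26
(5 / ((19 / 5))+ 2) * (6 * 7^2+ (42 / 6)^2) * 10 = 216090 / 19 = 11373.16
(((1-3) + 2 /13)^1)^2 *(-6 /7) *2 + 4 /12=-19553 /3549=-5.51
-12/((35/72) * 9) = -96/35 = -2.74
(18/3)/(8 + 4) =0.50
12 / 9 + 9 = 31 / 3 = 10.33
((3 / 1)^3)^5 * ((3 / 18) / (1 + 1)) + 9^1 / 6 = 4782975 / 4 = 1195743.75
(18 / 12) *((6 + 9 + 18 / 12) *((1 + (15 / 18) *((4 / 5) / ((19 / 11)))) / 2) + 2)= 3063 / 152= 20.15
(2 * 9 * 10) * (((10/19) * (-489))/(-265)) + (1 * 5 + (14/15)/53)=2716391/15105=179.83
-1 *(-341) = 341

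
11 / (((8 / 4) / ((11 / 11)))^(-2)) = 44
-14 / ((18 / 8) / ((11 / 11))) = -56 / 9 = -6.22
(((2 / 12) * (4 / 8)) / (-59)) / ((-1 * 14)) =1 / 9912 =0.00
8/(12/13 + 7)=104/103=1.01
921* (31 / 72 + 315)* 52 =90639601 / 6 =15106600.17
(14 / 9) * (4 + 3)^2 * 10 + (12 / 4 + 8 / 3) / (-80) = 548749 / 720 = 762.15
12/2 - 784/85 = -274/85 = -3.22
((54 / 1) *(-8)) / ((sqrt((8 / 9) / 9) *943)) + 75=73.54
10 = 10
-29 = -29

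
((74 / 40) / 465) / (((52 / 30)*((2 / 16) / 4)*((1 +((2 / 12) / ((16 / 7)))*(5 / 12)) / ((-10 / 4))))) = -85248 / 478361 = -0.18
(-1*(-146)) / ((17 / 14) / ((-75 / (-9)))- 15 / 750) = 12775 / 11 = 1161.36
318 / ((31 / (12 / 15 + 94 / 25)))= 36252 / 775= 46.78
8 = 8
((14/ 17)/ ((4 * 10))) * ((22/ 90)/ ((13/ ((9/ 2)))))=77/ 44200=0.00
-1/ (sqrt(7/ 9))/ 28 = -3 * sqrt(7)/ 196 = -0.04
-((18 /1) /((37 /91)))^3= -4394826072 /50653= -86763.39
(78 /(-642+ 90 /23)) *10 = -1495 /1223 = -1.22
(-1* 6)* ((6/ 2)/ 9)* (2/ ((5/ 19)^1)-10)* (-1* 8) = -192/ 5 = -38.40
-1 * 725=-725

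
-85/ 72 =-1.18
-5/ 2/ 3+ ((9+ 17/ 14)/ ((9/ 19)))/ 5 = 1096/ 315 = 3.48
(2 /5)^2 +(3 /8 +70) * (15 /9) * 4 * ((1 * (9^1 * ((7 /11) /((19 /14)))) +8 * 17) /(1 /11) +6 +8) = 1040564978 /1425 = 730221.04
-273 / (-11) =273 / 11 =24.82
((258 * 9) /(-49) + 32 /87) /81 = -200446 /345303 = -0.58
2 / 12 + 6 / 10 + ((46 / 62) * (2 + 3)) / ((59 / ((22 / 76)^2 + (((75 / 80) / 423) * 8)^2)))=50666533112 / 65634039945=0.77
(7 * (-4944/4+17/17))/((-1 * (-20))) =-1729/4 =-432.25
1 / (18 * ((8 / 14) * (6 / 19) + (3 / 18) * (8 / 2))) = 133 / 2028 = 0.07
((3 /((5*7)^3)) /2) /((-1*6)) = -1 /171500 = -0.00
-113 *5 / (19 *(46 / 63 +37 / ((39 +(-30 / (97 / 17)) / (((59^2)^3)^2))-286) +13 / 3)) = -1517336218637476326527766286455 / 250723550086893610552402796656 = -6.05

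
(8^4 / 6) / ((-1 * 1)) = -2048 / 3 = -682.67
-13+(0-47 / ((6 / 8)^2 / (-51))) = 12745 / 3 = 4248.33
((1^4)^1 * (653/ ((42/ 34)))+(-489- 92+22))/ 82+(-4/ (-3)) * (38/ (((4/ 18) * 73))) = 173021/ 62853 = 2.75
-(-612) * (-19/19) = -612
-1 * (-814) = 814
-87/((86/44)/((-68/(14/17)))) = 1106292/301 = 3675.39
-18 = -18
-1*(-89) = 89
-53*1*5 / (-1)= 265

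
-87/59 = -1.47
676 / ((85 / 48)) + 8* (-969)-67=-632167 / 85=-7437.26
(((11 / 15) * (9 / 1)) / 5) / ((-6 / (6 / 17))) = -33 / 425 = -0.08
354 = 354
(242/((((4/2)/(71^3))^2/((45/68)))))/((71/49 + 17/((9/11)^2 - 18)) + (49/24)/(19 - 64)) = 1075062581092266349275/88601399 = 12133697585207.05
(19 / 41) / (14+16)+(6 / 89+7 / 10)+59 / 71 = 1254343 / 777237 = 1.61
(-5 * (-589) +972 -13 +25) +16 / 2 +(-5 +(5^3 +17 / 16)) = 64929 / 16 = 4058.06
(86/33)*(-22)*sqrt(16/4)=-344/3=-114.67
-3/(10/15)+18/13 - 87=-2343/26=-90.12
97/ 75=1.29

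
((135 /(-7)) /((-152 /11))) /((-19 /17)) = -25245 /20216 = -1.25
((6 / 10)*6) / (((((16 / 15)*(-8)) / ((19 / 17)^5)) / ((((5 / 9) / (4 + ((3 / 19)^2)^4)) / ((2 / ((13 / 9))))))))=-546688785009341767 / 7407892438310578560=-0.07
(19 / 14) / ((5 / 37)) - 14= -277 / 70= -3.96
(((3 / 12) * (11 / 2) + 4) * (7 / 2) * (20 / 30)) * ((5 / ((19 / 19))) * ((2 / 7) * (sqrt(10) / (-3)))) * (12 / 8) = -215 * sqrt(10) / 24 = -28.33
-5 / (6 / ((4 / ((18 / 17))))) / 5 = -0.63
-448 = -448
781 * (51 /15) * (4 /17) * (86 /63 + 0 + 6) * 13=59822.12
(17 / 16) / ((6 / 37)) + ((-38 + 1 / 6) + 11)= -649 / 32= -20.28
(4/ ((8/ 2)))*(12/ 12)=1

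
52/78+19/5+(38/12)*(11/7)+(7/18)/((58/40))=177421/18270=9.71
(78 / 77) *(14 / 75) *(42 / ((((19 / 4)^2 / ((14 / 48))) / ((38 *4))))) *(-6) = -489216 / 5225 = -93.63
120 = 120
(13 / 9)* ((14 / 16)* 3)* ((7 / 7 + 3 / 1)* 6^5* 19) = 2240784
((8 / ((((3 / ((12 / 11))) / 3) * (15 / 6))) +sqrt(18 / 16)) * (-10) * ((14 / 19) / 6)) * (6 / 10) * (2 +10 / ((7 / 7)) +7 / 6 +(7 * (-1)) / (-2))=-8960 / 209- 175 * sqrt(2) / 19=-55.90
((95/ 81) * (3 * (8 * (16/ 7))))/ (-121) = -0.53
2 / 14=1 / 7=0.14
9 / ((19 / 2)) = 18 / 19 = 0.95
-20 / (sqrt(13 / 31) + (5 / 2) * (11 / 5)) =-13640 / 3699 + 80 * sqrt(403) / 3699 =-3.25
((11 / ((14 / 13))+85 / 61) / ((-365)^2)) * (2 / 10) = 9913 / 568870750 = 0.00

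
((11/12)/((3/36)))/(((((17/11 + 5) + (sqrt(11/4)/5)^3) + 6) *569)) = 16698000000/10835944361981- 14641000 *sqrt(11)/10835944361981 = 0.00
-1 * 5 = -5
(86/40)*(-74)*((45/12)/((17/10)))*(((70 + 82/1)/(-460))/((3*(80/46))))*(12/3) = 30229/340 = 88.91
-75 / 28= -2.68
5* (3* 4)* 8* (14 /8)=840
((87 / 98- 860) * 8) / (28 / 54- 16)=4546422 / 10241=443.94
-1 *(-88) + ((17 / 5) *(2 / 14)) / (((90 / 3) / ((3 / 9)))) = 277217 / 3150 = 88.01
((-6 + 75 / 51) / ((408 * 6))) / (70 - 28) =-0.00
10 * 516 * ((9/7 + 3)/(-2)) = -77400/7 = -11057.14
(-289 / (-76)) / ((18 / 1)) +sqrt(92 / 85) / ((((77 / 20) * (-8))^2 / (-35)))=289 / 1368 - 25 * sqrt(1955) / 28798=0.17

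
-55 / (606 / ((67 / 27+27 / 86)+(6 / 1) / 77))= -2568695 / 9849924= -0.26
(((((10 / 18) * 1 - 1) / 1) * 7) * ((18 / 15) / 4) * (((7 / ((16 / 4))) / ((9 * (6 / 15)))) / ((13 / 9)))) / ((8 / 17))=-833 / 1248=-0.67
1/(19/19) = 1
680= 680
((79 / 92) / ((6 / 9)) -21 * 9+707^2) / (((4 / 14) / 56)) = 97933612.46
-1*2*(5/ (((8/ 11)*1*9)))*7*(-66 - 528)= 12705/ 2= 6352.50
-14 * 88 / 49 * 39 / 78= -88 / 7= -12.57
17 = 17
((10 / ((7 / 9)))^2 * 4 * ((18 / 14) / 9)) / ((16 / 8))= 16200 / 343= 47.23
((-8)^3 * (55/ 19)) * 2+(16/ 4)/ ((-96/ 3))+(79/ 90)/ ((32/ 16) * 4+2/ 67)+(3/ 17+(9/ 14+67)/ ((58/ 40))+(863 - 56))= -13400407810351/ 6349701960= -2110.40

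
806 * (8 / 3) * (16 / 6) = 51584 / 9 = 5731.56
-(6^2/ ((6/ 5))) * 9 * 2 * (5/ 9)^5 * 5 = -312500/ 2187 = -142.89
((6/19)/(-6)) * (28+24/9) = -92/57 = -1.61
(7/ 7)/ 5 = 1/ 5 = 0.20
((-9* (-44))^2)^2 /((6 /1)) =4098542976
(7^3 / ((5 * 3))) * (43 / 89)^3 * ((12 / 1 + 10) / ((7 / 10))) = 171417092 / 2114907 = 81.05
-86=-86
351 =351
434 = 434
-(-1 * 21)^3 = 9261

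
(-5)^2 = 25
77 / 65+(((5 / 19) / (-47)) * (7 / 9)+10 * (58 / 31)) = 19.89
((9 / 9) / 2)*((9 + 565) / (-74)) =-287 / 74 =-3.88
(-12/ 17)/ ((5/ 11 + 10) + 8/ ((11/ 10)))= -44/ 1105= -0.04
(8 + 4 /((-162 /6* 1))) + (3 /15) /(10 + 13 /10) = 24010 /3051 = 7.87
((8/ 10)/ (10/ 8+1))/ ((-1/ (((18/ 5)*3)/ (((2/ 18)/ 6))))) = -5184/ 25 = -207.36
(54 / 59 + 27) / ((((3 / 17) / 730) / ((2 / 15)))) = 908412 / 59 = 15396.81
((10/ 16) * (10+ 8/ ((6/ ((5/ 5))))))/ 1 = 85/ 12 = 7.08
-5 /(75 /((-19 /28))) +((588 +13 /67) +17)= 17031433 /28140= 605.24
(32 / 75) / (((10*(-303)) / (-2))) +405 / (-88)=-46015309 / 9999000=-4.60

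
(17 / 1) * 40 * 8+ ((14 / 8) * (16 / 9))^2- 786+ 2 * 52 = 4767.68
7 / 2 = 3.50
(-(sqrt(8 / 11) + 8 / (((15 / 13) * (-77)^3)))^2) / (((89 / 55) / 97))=-3308231597734552 / 75884693841495 + 40352 * sqrt(22) / 121894311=-43.59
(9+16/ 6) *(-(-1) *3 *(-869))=-30415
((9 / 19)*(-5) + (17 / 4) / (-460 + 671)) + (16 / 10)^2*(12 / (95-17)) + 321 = 1662769783 / 5211700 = 319.05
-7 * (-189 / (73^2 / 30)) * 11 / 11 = 39690 / 5329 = 7.45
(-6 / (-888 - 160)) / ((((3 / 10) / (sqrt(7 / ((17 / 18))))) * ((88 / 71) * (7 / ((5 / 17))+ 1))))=5325 * sqrt(238) / 48602048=0.00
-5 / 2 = -2.50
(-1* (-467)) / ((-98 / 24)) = -5604 / 49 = -114.37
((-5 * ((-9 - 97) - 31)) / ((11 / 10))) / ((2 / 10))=34250 / 11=3113.64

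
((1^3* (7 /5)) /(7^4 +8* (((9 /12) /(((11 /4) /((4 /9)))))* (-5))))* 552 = 127512 /395365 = 0.32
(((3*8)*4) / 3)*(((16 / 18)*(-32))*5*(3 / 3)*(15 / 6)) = -102400 / 9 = -11377.78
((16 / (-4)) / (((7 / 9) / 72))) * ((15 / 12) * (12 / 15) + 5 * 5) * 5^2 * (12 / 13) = -1555200 / 7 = -222171.43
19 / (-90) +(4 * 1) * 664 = 239021 / 90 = 2655.79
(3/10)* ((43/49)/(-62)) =-129/30380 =-0.00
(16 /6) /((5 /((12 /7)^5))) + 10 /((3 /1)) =2831006 /252105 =11.23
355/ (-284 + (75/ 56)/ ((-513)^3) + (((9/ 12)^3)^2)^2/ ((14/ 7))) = -3752382702267924480/ 3001738750939751971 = -1.25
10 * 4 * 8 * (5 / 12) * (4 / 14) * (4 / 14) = 1600 / 147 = 10.88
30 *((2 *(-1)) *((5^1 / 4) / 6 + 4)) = -505 / 2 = -252.50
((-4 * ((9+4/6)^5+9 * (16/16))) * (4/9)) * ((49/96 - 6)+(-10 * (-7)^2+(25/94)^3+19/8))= 50408338493815996/681182703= 74001201.55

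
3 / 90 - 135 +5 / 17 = -68683 / 510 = -134.67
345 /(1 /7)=2415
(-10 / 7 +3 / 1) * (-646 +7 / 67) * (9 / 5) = -856845 / 469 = -1826.96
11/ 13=0.85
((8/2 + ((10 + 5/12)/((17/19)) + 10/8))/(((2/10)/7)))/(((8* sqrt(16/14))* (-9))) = -60305* sqrt(14)/29376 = -7.68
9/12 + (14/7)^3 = 35/4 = 8.75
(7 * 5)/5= 7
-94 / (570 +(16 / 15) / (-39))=-27495 / 166717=-0.16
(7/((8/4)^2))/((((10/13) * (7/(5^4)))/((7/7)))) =1625/8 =203.12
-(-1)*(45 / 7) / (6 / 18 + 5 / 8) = 1080 / 161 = 6.71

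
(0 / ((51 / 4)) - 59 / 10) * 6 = -177 / 5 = -35.40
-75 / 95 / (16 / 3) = -45 / 304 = -0.15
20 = 20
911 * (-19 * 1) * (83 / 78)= -1436647 / 78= -18418.55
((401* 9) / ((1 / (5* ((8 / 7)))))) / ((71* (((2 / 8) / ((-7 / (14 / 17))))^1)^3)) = -5673925440 / 497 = -11416348.97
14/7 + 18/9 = 4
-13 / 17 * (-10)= 130 / 17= 7.65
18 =18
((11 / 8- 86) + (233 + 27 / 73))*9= 781803 / 584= 1338.70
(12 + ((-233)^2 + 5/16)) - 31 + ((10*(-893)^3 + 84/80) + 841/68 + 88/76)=-184010910967293/25840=-7121165285.11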